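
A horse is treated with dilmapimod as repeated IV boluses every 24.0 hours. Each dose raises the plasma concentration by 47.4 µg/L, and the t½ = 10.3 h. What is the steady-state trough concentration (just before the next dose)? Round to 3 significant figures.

11.8 µg/L

k = ln 2 / 10.3 = 0.06730 h⁻¹
Fraction remaining after one interval: e^(−kτ) = e^(−0.06730 × 24.0) = 0.1989
R = 1 / (1 − 0.1989) = 1.248
Css,max = 47.4 × 1.248 = 59.17 µg/L
Css,min = Css,max × e^(−kτ) = 59.17 × 0.1989 ≈ 11.8 µg/L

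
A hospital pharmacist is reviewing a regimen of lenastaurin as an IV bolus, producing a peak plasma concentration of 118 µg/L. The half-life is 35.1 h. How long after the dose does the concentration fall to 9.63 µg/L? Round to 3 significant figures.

127 hours

k = ln 2 / 35.1 = 0.01975 h⁻¹
C(t) = C₀ e^(−kt)  ⇒  t = ln(C₀/C) / k
t = ln(118/9.63) / 0.01975 = 2.506 / 0.01975 ≈ 127 hours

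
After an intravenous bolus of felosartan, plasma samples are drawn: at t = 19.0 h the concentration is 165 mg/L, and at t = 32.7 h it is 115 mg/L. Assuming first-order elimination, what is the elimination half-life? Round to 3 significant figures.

26.3 hours

k = ln(C₁/C₂) / (t₂ − t₁) = ln(165/115) / (32.7 − 19.0)
  = 0.3610 / 13.70 = 0.02635 h⁻¹
t½ = ln 2 / k = ln 2 / 0.02635 ≈ 26.3 hours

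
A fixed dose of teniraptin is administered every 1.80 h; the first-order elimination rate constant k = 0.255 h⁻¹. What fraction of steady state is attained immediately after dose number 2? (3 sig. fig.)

0.601

f_n = 1 − e^(−nkτ) = 1 − e^(−2 × 0.2550 × 1.80) = 1 − e^(−0.9180) = 1 − 0.3993 ≈ 0.601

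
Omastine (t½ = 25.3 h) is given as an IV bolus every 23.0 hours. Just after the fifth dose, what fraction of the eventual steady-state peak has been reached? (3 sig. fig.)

0.957

k = ln 2 / 25.3 = 0.02740 h⁻¹
f_n = 1 − e^(−nkτ) = 1 − e^(−5 × 0.02740 × 23.0) = 1 − e^(−3.151) = 1 − 0.04282 ≈ 0.957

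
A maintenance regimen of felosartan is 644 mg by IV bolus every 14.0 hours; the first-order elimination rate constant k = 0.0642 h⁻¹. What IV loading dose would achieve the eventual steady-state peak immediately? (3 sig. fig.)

Accumulation ratio R = 1 / (1 − e^(−kτ)) = 1 / (1 − e^(−0.06420×14.0)) = 1 / (1 − 0.4071) = 1.687
Loading dose = maintenance dose × R = 644 × 1.687 ≈ 1090 mg

1090 mg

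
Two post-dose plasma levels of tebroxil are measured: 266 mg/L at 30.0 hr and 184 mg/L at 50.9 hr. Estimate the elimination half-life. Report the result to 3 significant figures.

k = ln(C₁/C₂) / (t₂ − t₁) = ln(266/184) / (50.9 − 30.0)
  = 0.3686 / 20.90 = 0.01763 hr⁻¹
t½ = ln 2 / k = ln 2 / 0.01763 ≈ 39.3 hours

39.3 hours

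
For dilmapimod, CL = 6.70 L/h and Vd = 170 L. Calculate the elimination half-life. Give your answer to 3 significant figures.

17.6 hours

k = CL / V = 6.70 / 170 = 0.03941 h⁻¹
t½ = ln 2 / k = ln 2 / 0.03941 ≈ 17.6 hours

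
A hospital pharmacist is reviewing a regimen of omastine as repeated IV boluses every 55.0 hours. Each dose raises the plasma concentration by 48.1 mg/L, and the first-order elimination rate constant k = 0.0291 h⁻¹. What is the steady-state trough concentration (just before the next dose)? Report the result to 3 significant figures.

12.2 mg/L

Fraction remaining after one interval: e^(−kτ) = e^(−0.02910 × 55.0) = 0.2018
R = 1 / (1 − 0.2018) = 1.253
Css,max = 48.1 × 1.253 = 60.26 mg/L
Css,min = Css,max × e^(−kτ) = 60.26 × 0.2018 ≈ 12.2 mg/L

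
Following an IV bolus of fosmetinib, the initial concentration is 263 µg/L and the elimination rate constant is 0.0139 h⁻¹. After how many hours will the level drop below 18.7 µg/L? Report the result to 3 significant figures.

C(t) = C₀ e^(−kt)  ⇒  t = ln(C₀/C) / k
t = ln(263/18.7) / 0.01390 = 2.644 / 0.01390 ≈ 190 hours

190 hours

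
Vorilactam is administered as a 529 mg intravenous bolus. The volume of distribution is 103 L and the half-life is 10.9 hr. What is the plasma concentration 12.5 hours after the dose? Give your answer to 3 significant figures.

C₀ = dose / V = 529 / 103 = 5.136 mg/L
k = ln 2 / 10.9 = 0.06359 hr⁻¹
C(t) = C₀ e^(−kt) = 5.136 × e^(−0.06359 × 12.5) = 5.136 × e^(−0.7949) = 5.136 × 0.4516 ≈ 2.32 mg/L

2.32 mg/L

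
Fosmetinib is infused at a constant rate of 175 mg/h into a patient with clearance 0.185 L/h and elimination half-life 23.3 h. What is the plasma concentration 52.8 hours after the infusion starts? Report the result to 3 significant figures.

Css = rate / CL = 175 / 0.185 = 945.9 µg/mL
k = ln 2 / 23.3 = 0.02975 h⁻¹
C(t) = Css (1 − e^(−kt)) = 945.9 × (1 − e^(−1.571)) = 945.9 × 0.7921 ≈ 749 µg/mL

749 µg/mL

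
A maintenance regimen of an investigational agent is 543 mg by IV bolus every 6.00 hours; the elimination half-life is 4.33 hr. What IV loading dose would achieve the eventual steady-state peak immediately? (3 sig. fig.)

k = ln 2 / 4.33 = 0.1601 hr⁻¹
Accumulation ratio R = 1 / (1 − e^(−kτ)) = 1 / (1 − e^(−0.1601×6.00)) = 1 / (1 − 0.3827) = 1.620
Loading dose = maintenance dose × R = 543 × 1.620 ≈ 880 mg

880 mg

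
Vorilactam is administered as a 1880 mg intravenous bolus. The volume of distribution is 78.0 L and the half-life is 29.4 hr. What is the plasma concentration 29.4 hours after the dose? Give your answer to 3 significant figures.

C₀ = dose / V = 1880 / 78.0 = 24.10 mg/L
k = ln 2 / 29.4 = 0.02358 hr⁻¹
C(t) = C₀ e^(−kt) = 24.10 × e^(−0.02358 × 29.4) = 24.10 × e^(−0.6931) = 24.10 × 0.5000 ≈ 12.1 mg/L

12.1 mg/L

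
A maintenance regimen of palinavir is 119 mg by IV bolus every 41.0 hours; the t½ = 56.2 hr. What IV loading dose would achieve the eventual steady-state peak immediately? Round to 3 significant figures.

k = ln 2 / 56.2 = 0.01233 hr⁻¹
Accumulation ratio R = 1 / (1 − e^(−kτ)) = 1 / (1 − e^(−0.01233×41.0)) = 1 / (1 − 0.6031) = 2.520
Loading dose = maintenance dose × R = 119 × 2.520 ≈ 300 mg

300 mg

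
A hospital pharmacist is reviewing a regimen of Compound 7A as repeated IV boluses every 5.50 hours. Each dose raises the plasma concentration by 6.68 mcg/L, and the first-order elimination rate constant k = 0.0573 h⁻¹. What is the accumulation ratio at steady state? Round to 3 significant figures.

Fraction remaining after one interval: e^(−kτ) = e^(−0.05730 × 5.50) = 0.7297
R = 1 / (1 − 0.7297) = 1 / 0.2703 ≈ 3.70

3.70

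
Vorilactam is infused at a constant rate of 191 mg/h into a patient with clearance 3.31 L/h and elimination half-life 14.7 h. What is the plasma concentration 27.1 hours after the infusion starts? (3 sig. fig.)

41.6 µg/mL

Css = rate / CL = 191 / 3.31 = 57.70 µg/mL
k = ln 2 / 14.7 = 0.04715 h⁻¹
C(t) = Css (1 − e^(−kt)) = 57.70 × (1 − e^(−1.278)) = 57.70 × 0.7214 ≈ 41.6 µg/mL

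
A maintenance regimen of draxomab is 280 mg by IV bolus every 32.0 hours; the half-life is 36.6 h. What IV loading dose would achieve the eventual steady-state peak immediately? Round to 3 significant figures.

616 mg

k = ln 2 / 36.6 = 0.01894 h⁻¹
Accumulation ratio R = 1 / (1 − e^(−kτ)) = 1 / (1 − e^(−0.01894×32.0)) = 1 / (1 − 0.5455) = 2.200
Loading dose = maintenance dose × R = 280 × 2.200 ≈ 616 mg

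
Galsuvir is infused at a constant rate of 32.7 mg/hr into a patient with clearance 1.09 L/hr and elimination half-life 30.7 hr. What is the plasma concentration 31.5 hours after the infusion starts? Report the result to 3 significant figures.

Css = rate / CL = 32.7 / 1.09 = 30.00 mg/L
k = ln 2 / 30.7 = 0.02258 hr⁻¹
C(t) = Css (1 − e^(−kt)) = 30.00 × (1 − e^(−0.7112)) = 30.00 × 0.5090 ≈ 15.3 mg/L

15.3 mg/L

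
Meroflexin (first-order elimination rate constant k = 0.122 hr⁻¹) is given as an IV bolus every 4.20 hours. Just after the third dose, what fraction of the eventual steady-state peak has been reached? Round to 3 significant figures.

f_n = 1 − e^(−nkτ) = 1 − e^(−3 × 0.1220 × 4.20) = 1 − e^(−1.537) = 1 − 0.2150 ≈ 0.785

0.785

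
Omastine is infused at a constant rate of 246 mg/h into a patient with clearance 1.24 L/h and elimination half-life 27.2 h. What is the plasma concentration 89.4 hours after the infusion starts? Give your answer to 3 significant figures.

178 µg/mL

Css = rate / CL = 246 / 1.24 = 198.4 µg/mL
k = ln 2 / 27.2 = 0.02548 h⁻¹
C(t) = Css (1 − e^(−kt)) = 198.4 × (1 − e^(−2.278)) = 198.4 × 0.8975 ≈ 178 µg/mL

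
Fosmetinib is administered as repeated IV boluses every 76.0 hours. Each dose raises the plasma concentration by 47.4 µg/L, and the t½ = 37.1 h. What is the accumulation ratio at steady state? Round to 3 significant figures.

k = ln 2 / 37.1 = 0.01868 h⁻¹
Fraction remaining after one interval: e^(−kτ) = e^(−0.01868 × 76.0) = 0.2417
R = 1 / (1 − 0.2417) = 1 / 0.7583 ≈ 1.32

1.32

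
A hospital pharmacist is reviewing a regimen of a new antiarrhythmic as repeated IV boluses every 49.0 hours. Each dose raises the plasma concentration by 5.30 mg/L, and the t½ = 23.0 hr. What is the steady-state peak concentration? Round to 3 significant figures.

6.87 mg/L

k = ln 2 / 23.0 = 0.03014 hr⁻¹
Fraction remaining after one interval: e^(−kτ) = e^(−0.03014 × 49.0) = 0.2284
R = 1 / (1 − 0.2284) = 1.296
Css,max = 5.30 × 1.296 ≈ 6.87 mg/L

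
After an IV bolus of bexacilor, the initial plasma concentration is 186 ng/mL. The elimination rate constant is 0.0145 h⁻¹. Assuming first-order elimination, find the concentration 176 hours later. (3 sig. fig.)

C(t) = C₀ e^(−kt) = 186 × e^(−0.01450 × 176) = 186 × e^(−2.552) = 186 × 0.07793 ≈ 14.5 ng/mL

14.5 ng/mL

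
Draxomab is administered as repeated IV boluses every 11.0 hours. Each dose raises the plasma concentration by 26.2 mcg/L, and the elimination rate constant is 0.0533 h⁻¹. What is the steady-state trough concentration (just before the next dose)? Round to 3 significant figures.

Fraction remaining after one interval: e^(−kτ) = e^(−0.05330 × 11.0) = 0.5564
R = 1 / (1 − 0.5564) = 2.254
Css,max = 26.2 × 2.254 = 59.06 mcg/L
Css,min = Css,max × e^(−kτ) = 59.06 × 0.5564 ≈ 32.9 mcg/L

32.9 mcg/L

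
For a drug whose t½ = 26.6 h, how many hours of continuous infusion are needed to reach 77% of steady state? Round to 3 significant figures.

56.4 hours

k = ln 2 / 26.6 = 0.02606 h⁻¹
f = 1 − e^(−kt)  ⇒  t = −ln(1 − f) / k
t = −ln(1 − 0.77) / 0.02606 = 1.470 / 0.02606 ≈ 56.4 hours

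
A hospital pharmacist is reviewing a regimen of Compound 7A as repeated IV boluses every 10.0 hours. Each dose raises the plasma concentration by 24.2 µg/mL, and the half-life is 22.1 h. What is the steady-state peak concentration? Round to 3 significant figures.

k = ln 2 / 22.1 = 0.03136 h⁻¹
Fraction remaining after one interval: e^(−kτ) = e^(−0.03136 × 10.0) = 0.7308
R = 1 / (1 − 0.7308) = 3.714
Css,max = 24.2 × 3.714 ≈ 89.9 µg/mL

89.9 µg/mL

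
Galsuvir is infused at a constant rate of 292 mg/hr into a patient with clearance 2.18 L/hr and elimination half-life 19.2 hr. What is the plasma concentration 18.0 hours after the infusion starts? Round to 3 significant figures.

Css = rate / CL = 292 / 2.18 = 133.9 µg/mL
k = ln 2 / 19.2 = 0.03610 hr⁻¹
C(t) = Css (1 − e^(−kt)) = 133.9 × (1 − e^(−0.6498)) = 133.9 × 0.4779 ≈ 64.0 µg/mL

64.0 µg/mL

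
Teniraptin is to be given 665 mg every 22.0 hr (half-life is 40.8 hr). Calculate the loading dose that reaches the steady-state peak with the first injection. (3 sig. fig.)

2130 mg

k = ln 2 / 40.8 = 0.01699 hr⁻¹
Accumulation ratio R = 1 / (1 − e^(−kτ)) = 1 / (1 − e^(−0.01699×22.0)) = 1 / (1 − 0.6881) = 3.207
Loading dose = maintenance dose × R = 665 × 3.207 ≈ 2130 mg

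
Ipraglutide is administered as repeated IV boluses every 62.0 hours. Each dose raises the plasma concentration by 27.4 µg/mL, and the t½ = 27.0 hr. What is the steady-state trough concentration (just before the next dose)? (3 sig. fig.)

7.00 µg/mL

k = ln 2 / 27.0 = 0.02567 hr⁻¹
Fraction remaining after one interval: e^(−kτ) = e^(−0.02567 × 62.0) = 0.2036
R = 1 / (1 − 0.2036) = 1.256
Css,max = 27.4 × 1.256 = 34.40 µg/mL
Css,min = Css,max × e^(−kτ) = 34.40 × 0.2036 ≈ 7.00 µg/mL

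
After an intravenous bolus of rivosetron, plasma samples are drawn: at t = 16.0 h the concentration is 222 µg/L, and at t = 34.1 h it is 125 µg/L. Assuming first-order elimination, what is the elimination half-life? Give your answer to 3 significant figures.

21.8 hours

k = ln(C₁/C₂) / (t₂ − t₁) = ln(222/125) / (34.1 − 16.0)
  = 0.5744 / 18.10 = 0.03173 h⁻¹
t½ = ln 2 / k = ln 2 / 0.03173 ≈ 21.8 hours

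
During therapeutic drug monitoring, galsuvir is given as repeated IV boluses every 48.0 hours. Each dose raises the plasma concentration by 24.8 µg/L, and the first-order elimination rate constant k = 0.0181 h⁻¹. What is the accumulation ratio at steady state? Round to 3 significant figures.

1.72

Fraction remaining after one interval: e^(−kτ) = e^(−0.01810 × 48.0) = 0.4195
R = 1 / (1 − 0.4195) = 1 / 0.5805 ≈ 1.72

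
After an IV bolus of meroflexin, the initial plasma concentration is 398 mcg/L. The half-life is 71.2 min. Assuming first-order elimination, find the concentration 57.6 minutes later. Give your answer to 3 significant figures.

227 mcg/L

k = ln 2 / 71.2 = 0.009735 min⁻¹
57.6 min is 0.8090 half-lives, so C = 398 × (1/2)^0.8090 = 398 × 0.5708 ≈ 227 mcg/L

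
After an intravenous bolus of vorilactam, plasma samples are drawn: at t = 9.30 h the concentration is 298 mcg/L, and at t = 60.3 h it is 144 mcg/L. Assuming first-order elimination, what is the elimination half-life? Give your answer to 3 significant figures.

k = ln(C₁/C₂) / (t₂ − t₁) = ln(298/144) / (60.3 − 9.30)
  = 0.7273 / 51.00 = 0.01426 h⁻¹
t½ = ln 2 / k = ln 2 / 0.01426 ≈ 48.6 hours

48.6 hours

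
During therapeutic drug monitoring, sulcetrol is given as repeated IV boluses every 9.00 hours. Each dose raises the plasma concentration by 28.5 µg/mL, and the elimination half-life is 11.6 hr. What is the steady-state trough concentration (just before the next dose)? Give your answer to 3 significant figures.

k = ln 2 / 11.6 = 0.05975 hr⁻¹
Fraction remaining after one interval: e^(−kτ) = e^(−0.05975 × 9.00) = 0.5840
R = 1 / (1 − 0.5840) = 2.404
Css,max = 28.5 × 2.404 = 68.52 µg/mL
Css,min = Css,max × e^(−kτ) = 68.52 × 0.5840 ≈ 40.0 µg/mL

40.0 µg/mL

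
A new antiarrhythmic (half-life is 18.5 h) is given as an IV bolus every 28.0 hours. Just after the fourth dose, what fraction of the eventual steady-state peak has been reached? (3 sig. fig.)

k = ln 2 / 18.5 = 0.03747 h⁻¹
f_n = 1 − e^(−nkτ) = 1 − e^(−4 × 0.03747 × 28.0) = 1 − e^(−4.196) = 1 − 0.01505 ≈ 0.985

0.985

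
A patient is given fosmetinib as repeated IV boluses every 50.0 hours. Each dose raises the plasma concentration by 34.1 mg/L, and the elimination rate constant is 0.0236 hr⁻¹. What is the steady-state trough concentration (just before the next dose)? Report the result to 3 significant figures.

15.1 mg/L

Fraction remaining after one interval: e^(−kτ) = e^(−0.02360 × 50.0) = 0.3073
R = 1 / (1 − 0.3073) = 1.444
Css,max = 34.1 × 1.444 = 49.23 mg/L
Css,min = Css,max × e^(−kτ) = 49.23 × 0.3073 ≈ 15.1 mg/L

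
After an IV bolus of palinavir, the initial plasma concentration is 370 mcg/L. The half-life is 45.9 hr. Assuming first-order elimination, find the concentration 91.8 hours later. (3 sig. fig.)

92.5 mcg/L

k = ln 2 / 45.9 = 0.01510 hr⁻¹
C(t) = C₀ e^(−kt) = 370 × e^(−0.01510 × 91.8) = 370 × e^(−1.386) = 370 × 0.2500 ≈ 92.5 mcg/L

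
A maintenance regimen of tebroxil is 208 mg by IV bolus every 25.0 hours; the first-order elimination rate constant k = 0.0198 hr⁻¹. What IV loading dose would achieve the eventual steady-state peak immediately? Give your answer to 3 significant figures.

533 mg

Accumulation ratio R = 1 / (1 − e^(−kτ)) = 1 / (1 − e^(−0.01980×25.0)) = 1 / (1 − 0.6096) = 2.561
Loading dose = maintenance dose × R = 208 × 2.561 ≈ 533 mg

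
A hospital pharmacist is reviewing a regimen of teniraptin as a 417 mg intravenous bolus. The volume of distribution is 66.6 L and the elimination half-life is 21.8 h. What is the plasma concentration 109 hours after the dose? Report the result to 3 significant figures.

0.196 mg/L

C₀ = dose / V = 417 / 66.6 = 6.261 mg/L
k = ln 2 / 21.8 = 0.03180 h⁻¹
C(t) = C₀ e^(−kt) = 6.261 × e^(−0.03180 × 109) = 6.261 × e^(−3.466) = 6.261 × 0.03125 ≈ 0.196 mg/L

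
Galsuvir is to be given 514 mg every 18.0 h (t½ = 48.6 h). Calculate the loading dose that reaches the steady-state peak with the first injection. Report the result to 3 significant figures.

2270 mg

k = ln 2 / 48.6 = 0.01426 h⁻¹
Accumulation ratio R = 1 / (1 − e^(−kτ)) = 1 / (1 − e^(−0.01426×18.0)) = 1 / (1 − 0.7736) = 4.417
Loading dose = maintenance dose × R = 514 × 4.417 ≈ 2270 mg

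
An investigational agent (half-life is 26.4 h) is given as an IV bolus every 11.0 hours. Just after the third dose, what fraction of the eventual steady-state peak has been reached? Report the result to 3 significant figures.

0.580

k = ln 2 / 26.4 = 0.02626 h⁻¹
f_n = 1 − e^(−nkτ) = 1 − e^(−3 × 0.02626 × 11.0) = 1 − e^(−0.8664) = 1 − 0.4204 ≈ 0.580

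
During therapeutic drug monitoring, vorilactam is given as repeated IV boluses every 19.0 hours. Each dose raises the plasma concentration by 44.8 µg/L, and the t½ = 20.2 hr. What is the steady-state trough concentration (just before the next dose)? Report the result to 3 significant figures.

k = ln 2 / 20.2 = 0.03431 hr⁻¹
Fraction remaining after one interval: e^(−kτ) = e^(−0.03431 × 19.0) = 0.5210
R = 1 / (1 − 0.5210) = 2.088
Css,max = 44.8 × 2.088 = 93.53 µg/L
Css,min = Css,max × e^(−kτ) = 93.53 × 0.5210 ≈ 48.7 µg/L

48.7 µg/L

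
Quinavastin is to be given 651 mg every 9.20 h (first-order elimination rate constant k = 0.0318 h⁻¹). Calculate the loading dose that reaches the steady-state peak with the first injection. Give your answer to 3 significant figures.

Accumulation ratio R = 1 / (1 − e^(−kτ)) = 1 / (1 − e^(−0.03180×9.20)) = 1 / (1 − 0.7464) = 3.942
Loading dose = maintenance dose × R = 651 × 3.942 ≈ 2570 mg

2570 mg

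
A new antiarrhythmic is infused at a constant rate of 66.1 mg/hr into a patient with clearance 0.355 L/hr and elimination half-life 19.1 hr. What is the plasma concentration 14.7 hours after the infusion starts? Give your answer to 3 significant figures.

77.0 µg/mL

Css = rate / CL = 66.1 / 0.355 = 186.2 µg/mL
k = ln 2 / 19.1 = 0.03629 hr⁻¹
C(t) = Css (1 − e^(−kt)) = 186.2 × (1 − e^(−0.5335)) = 186.2 × 0.4134 ≈ 77.0 µg/mL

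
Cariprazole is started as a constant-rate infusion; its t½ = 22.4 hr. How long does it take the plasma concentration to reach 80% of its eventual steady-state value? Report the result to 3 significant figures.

k = ln 2 / 22.4 = 0.03094 hr⁻¹
f = 1 − e^(−kt)  ⇒  t = −ln(1 − f) / k
t = −ln(1 − 0.8) / 0.03094 = 1.609 / 0.03094 ≈ 52.0 hours

52.0 hours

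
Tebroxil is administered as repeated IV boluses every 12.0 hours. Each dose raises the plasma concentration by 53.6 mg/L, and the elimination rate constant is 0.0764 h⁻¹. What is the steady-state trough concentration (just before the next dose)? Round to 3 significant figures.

Fraction remaining after one interval: e^(−kτ) = e^(−0.07640 × 12.0) = 0.3998
R = 1 / (1 − 0.3998) = 1.666
Css,max = 53.6 × 1.666 = 89.30 mg/L
Css,min = Css,max × e^(−kτ) = 89.30 × 0.3998 ≈ 35.7 mg/L

35.7 mg/L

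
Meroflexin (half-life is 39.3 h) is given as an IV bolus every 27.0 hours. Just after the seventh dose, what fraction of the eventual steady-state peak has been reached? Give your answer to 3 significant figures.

0.964

k = ln 2 / 39.3 = 0.01764 h⁻¹
f_n = 1 − e^(−nkτ) = 1 − e^(−7 × 0.01764 × 27.0) = 1 − e^(−3.333) = 1 − 0.03567 ≈ 0.964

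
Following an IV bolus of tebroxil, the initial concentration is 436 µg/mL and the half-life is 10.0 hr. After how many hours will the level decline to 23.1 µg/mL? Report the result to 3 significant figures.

42.4 hours

k = ln 2 / 10.0 = 0.06931 hr⁻¹
C(t) = C₀ e^(−kt)  ⇒  t = ln(C₀/C) / k
t = ln(436/23.1) / 0.06931 = 2.938 / 0.06931 ≈ 42.4 hours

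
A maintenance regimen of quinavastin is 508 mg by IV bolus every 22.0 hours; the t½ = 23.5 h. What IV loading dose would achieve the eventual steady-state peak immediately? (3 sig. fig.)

1060 mg

k = ln 2 / 23.5 = 0.02950 h⁻¹
Accumulation ratio R = 1 / (1 − e^(−kτ)) = 1 / (1 − e^(−0.02950×22.0)) = 1 / (1 − 0.5226) = 2.095
Loading dose = maintenance dose × R = 508 × 2.095 ≈ 1060 mg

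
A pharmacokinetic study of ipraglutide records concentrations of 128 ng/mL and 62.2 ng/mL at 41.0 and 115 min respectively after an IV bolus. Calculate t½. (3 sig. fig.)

71.1 minutes

k = ln(C₁/C₂) / (t₂ − t₁) = ln(128/62.2) / (115 − 41.0)
  = 0.7217 / 74.00 = 0.009752 min⁻¹
t½ = ln 2 / k = ln 2 / 0.009752 ≈ 71.1 minutes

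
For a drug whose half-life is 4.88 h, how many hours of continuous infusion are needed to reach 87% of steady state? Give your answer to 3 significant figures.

14.4 hours

k = ln 2 / 4.88 = 0.1420 h⁻¹
f = 1 − e^(−kt)  ⇒  t = −ln(1 − f) / k
t = −ln(1 − 0.87) / 0.1420 = 2.040 / 0.1420 ≈ 14.4 hours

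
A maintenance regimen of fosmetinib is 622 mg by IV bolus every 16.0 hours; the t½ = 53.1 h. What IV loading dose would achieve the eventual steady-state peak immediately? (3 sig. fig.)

3300 mg

k = ln 2 / 53.1 = 0.01305 h⁻¹
Accumulation ratio R = 1 / (1 − e^(−kτ)) = 1 / (1 − e^(−0.01305×16.0)) = 1 / (1 − 0.8115) = 5.305
Loading dose = maintenance dose × R = 622 × 5.305 ≈ 3300 mg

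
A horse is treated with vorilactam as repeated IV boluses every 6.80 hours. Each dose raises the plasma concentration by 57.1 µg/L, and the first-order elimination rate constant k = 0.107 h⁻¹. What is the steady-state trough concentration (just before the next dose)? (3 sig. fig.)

Fraction remaining after one interval: e^(−kτ) = e^(−0.1070 × 6.80) = 0.4831
R = 1 / (1 − 0.4831) = 1.934
Css,max = 57.1 × 1.934 = 110.5 µg/L
Css,min = Css,max × e^(−kτ) = 110.5 × 0.4831 ≈ 53.4 µg/L

53.4 µg/L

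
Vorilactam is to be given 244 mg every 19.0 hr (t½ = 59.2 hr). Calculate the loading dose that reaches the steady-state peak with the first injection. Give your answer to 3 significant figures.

1220 mg

k = ln 2 / 59.2 = 0.01171 hr⁻¹
Accumulation ratio R = 1 / (1 − e^(−kτ)) = 1 / (1 − e^(−0.01171×19.0)) = 1 / (1 − 0.8005) = 5.014
Loading dose = maintenance dose × R = 244 × 5.014 ≈ 1220 mg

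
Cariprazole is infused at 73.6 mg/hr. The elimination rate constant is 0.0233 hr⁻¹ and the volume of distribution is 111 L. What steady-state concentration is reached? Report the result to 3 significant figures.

28.5 mg/L

CL = k · V = 0.0233 × 111 = 2.586 L/hr
Css = rate / CL = 73.6 / 2.586 ≈ 28.5 mg/L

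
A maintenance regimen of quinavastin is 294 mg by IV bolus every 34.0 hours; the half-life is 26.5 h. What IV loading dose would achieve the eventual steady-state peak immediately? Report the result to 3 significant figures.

k = ln 2 / 26.5 = 0.02616 h⁻¹
Accumulation ratio R = 1 / (1 − e^(−kτ)) = 1 / (1 − e^(−0.02616×34.0)) = 1 / (1 − 0.4109) = 1.698
Loading dose = maintenance dose × R = 294 × 1.698 ≈ 499 mg

499 mg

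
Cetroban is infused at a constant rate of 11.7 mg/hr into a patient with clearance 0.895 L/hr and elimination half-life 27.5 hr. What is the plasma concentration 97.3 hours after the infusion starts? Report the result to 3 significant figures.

11.9 mg/L

Css = rate / CL = 11.7 / 0.895 = 13.07 mg/L
k = ln 2 / 27.5 = 0.02521 hr⁻¹
C(t) = Css (1 − e^(−kt)) = 13.07 × (1 − e^(−2.452)) = 13.07 × 0.9139 ≈ 11.9 mg/L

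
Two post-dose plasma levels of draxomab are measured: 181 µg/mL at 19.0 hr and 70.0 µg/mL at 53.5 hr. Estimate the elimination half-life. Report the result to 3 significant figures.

25.2 hours

k = ln(C₁/C₂) / (t₂ − t₁) = ln(181/70.0) / (53.5 − 19.0)
  = 0.9500 / 34.50 = 0.02754 hr⁻¹
t½ = ln 2 / k = ln 2 / 0.02754 ≈ 25.2 hours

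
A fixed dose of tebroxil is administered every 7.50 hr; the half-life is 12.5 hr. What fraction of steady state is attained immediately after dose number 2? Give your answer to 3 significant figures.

0.565

k = ln 2 / 12.5 = 0.05545 hr⁻¹
f_n = 1 − e^(−nkτ) = 1 − e^(−2 × 0.05545 × 7.50) = 1 − e^(−0.8318) = 1 − 0.4353 ≈ 0.565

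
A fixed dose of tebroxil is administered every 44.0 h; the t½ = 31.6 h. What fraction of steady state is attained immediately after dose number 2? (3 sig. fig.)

0.855

k = ln 2 / 31.6 = 0.02194 h⁻¹
f_n = 1 − e^(−nkτ) = 1 − e^(−2 × 0.02194 × 44.0) = 1 − e^(−1.930) = 1 − 0.1451 ≈ 0.855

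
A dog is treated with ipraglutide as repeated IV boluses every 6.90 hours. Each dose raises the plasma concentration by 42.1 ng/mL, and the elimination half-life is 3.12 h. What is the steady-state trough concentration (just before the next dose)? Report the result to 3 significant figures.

k = ln 2 / 3.12 = 0.2222 h⁻¹
Fraction remaining after one interval: e^(−kτ) = e^(−0.2222 × 6.90) = 0.2159
R = 1 / (1 − 0.2159) = 1.275
Css,max = 42.1 × 1.275 = 53.69 ng/mL
Css,min = Css,max × e^(−kτ) = 53.69 × 0.2159 ≈ 11.6 ng/mL

11.6 ng/mL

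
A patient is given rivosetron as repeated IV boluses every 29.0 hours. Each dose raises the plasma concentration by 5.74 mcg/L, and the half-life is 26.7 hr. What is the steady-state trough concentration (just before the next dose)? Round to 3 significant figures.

5.11 mcg/L

k = ln 2 / 26.7 = 0.02596 hr⁻¹
Fraction remaining after one interval: e^(−kτ) = e^(−0.02596 × 29.0) = 0.4710
R = 1 / (1 − 0.4710) = 1.890
Css,max = 5.74 × 1.890 = 10.85 mcg/L
Css,min = Css,max × e^(−kτ) = 10.85 × 0.4710 ≈ 5.11 mcg/L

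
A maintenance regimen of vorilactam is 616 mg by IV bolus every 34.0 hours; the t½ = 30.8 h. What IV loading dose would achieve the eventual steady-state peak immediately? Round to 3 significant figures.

k = ln 2 / 30.8 = 0.02250 h⁻¹
Accumulation ratio R = 1 / (1 − e^(−kτ)) = 1 / (1 − e^(−0.02250×34.0)) = 1 / (1 − 0.4653) = 1.870
Loading dose = maintenance dose × R = 616 × 1.870 ≈ 1150 mg

1150 mg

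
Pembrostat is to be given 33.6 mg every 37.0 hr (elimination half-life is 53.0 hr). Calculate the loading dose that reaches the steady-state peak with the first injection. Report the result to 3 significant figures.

k = ln 2 / 53.0 = 0.01308 hr⁻¹
Accumulation ratio R = 1 / (1 − e^(−kτ)) = 1 / (1 − e^(−0.01308×37.0)) = 1 / (1 − 0.6164) = 2.607
Loading dose = maintenance dose × R = 33.6 × 2.607 ≈ 87.6 mg

87.6 mg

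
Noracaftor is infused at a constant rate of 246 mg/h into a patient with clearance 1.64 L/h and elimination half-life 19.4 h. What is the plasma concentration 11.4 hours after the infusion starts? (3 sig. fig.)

Css = rate / CL = 246 / 1.64 = 150.0 µg/mL
k = ln 2 / 19.4 = 0.03573 h⁻¹
C(t) = Css (1 − e^(−kt)) = 150.0 × (1 − e^(−0.4073)) = 150.0 × 0.3346 ≈ 50.2 µg/mL

50.2 µg/mL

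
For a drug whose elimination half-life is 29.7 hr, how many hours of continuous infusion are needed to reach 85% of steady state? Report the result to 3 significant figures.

81.3 hours

k = ln 2 / 29.7 = 0.02334 hr⁻¹
f = 1 − e^(−kt)  ⇒  t = −ln(1 − f) / k
t = −ln(1 − 0.85) / 0.02334 = 1.897 / 0.02334 ≈ 81.3 hours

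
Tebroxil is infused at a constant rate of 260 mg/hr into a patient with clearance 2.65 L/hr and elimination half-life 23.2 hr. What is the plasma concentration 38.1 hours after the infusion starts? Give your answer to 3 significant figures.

Css = rate / CL = 260 / 2.65 = 98.11 µg/mL
k = ln 2 / 23.2 = 0.02988 hr⁻¹
C(t) = Css (1 − e^(−kt)) = 98.11 × (1 − e^(−1.138)) = 98.11 × 0.6796 ≈ 66.7 µg/mL

66.7 µg/mL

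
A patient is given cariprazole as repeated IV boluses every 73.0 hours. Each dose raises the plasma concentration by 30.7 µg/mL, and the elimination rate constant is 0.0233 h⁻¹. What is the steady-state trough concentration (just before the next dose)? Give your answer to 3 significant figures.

Fraction remaining after one interval: e^(−kτ) = e^(−0.02330 × 73.0) = 0.1825
R = 1 / (1 − 0.1825) = 1.223
Css,max = 30.7 × 1.223 = 37.55 µg/mL
Css,min = Css,max × e^(−kτ) = 37.55 × 0.1825 ≈ 6.85 µg/mL

6.85 µg/mL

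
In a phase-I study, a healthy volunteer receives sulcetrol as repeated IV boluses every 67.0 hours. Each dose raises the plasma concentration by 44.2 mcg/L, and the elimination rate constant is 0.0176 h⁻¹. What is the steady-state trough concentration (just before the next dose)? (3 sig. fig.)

Fraction remaining after one interval: e^(−kτ) = e^(−0.01760 × 67.0) = 0.3075
R = 1 / (1 − 0.3075) = 1.444
Css,max = 44.2 × 1.444 = 63.83 mcg/L
Css,min = Css,max × e^(−kτ) = 63.83 × 0.3075 ≈ 19.6 mcg/L

19.6 mcg/L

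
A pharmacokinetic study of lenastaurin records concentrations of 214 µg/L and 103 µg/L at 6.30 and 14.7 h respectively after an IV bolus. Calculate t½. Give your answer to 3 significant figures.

k = ln(C₁/C₂) / (t₂ − t₁) = ln(214/103) / (14.7 − 6.30)
  = 0.7312 / 8.400 = 0.08705 h⁻¹
t½ = ln 2 / k = ln 2 / 0.08705 ≈ 7.96 hours

7.96 hours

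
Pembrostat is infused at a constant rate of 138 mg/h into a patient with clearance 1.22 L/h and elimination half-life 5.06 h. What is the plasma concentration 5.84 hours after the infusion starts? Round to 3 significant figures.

Css = rate / CL = 138 / 1.22 = 113.1 mg/L
k = ln 2 / 5.06 = 0.1370 h⁻¹
C(t) = Css (1 − e^(−kt)) = 113.1 × (1 − e^(−0.8000)) = 113.1 × 0.5507 ≈ 62.3 mg/L

62.3 mg/L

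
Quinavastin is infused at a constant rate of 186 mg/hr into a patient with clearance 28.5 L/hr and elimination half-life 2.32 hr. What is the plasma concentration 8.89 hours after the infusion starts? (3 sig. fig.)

6.07 µg/mL

Css = rate / CL = 186 / 28.5 = 6.526 µg/mL
k = ln 2 / 2.32 = 0.2988 hr⁻¹
C(t) = Css (1 − e^(−kt)) = 6.526 × (1 − e^(−2.656)) = 6.526 × 0.9298 ≈ 6.07 µg/mL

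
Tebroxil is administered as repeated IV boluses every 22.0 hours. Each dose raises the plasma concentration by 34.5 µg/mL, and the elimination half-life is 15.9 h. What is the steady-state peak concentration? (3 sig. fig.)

k = ln 2 / 15.9 = 0.04359 h⁻¹
Fraction remaining after one interval: e^(−kτ) = e^(−0.04359 × 22.0) = 0.3832
R = 1 / (1 − 0.3832) = 1.621
Css,max = 34.5 × 1.621 ≈ 55.9 µg/mL

55.9 µg/mL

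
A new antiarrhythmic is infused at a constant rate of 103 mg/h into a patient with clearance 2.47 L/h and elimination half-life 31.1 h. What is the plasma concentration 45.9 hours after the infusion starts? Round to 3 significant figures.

26.7 mg/L

Css = rate / CL = 103 / 2.47 = 41.70 mg/L
k = ln 2 / 31.1 = 0.02229 h⁻¹
C(t) = Css (1 − e^(−kt)) = 41.70 × (1 − e^(−1.023)) = 41.70 × 0.6405 ≈ 26.7 mg/L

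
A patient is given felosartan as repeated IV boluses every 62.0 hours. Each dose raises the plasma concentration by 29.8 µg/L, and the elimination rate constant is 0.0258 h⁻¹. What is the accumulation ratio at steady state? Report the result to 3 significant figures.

1.25

Fraction remaining after one interval: e^(−kτ) = e^(−0.02580 × 62.0) = 0.2020
R = 1 / (1 − 0.2020) = 1 / 0.7980 ≈ 1.25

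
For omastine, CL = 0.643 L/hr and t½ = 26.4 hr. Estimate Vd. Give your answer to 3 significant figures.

24.5 L

k = ln 2 / t½ = ln 2 / 26.4 = 0.02626 hr⁻¹
V = CL / k = 0.643 / 0.02626 ≈ 24.5 L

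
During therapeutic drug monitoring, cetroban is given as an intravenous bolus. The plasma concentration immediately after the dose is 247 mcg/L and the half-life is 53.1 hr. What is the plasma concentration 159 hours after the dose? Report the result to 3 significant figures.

k = ln 2 / 53.1 = 0.01305 hr⁻¹
C(t) = C₀ e^(−kt) = 247 × e^(−0.01305 × 159) = 247 × e^(−2.076) = 247 × 0.1255 ≈ 31.0 mcg/L

31.0 mcg/L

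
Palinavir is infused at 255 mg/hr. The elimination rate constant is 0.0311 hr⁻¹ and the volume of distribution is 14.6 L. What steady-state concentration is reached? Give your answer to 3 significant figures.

CL = k · V = 0.0311 × 14.6 = 0.4541 L/hr
Css = rate / CL = 255 / 0.4541 ≈ 562 µg/mL

562 µg/mL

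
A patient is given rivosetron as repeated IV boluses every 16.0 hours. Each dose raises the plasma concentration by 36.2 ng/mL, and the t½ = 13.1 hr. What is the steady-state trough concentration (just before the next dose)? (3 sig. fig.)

27.2 ng/mL

k = ln 2 / 13.1 = 0.05291 hr⁻¹
Fraction remaining after one interval: e^(−kτ) = e^(−0.05291 × 16.0) = 0.4289
R = 1 / (1 − 0.4289) = 1.751
Css,max = 36.2 × 1.751 = 63.38 ng/mL
Css,min = Css,max × e^(−kτ) = 63.38 × 0.4289 ≈ 27.2 ng/mL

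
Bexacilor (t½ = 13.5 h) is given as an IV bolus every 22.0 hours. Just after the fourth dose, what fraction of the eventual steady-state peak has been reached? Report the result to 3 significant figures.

0.989

k = ln 2 / 13.5 = 0.05134 h⁻¹
f_n = 1 − e^(−nkτ) = 1 − e^(−4 × 0.05134 × 22.0) = 1 − e^(−4.518) = 1 − 0.01091 ≈ 0.989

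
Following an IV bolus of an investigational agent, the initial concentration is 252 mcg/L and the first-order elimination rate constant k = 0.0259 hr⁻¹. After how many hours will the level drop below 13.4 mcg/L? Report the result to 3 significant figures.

113 hours

C(t) = C₀ e^(−kt)  ⇒  t = ln(C₀/C) / k
t = ln(252/13.4) / 0.02590 = 2.934 / 0.02590 ≈ 113 hours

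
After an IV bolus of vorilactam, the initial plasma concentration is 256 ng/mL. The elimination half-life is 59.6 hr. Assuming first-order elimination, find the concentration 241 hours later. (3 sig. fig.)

15.5 ng/mL

k = ln 2 / 59.6 = 0.01163 hr⁻¹
C(t) = C₀ e^(−kt) = 256 × e^(−0.01163 × 241) = 256 × e^(−2.803) = 256 × 0.06064 ≈ 15.5 ng/mL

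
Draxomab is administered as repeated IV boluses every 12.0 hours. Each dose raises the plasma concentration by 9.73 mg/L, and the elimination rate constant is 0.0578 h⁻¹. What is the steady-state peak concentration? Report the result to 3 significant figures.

19.5 mg/L

Fraction remaining after one interval: e^(−kτ) = e^(−0.05780 × 12.0) = 0.4998
R = 1 / (1 − 0.4998) = 1.999
Css,max = 9.73 × 1.999 ≈ 19.5 mg/L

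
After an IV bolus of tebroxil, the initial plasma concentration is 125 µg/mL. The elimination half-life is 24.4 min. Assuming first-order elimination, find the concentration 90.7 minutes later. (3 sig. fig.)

9.50 µg/mL

k = ln 2 / 24.4 = 0.02841 min⁻¹
90.7 min is 3.717 half-lives, so C = 125 × (1/2)^3.717 = 125 × 0.07603 ≈ 9.50 µg/mL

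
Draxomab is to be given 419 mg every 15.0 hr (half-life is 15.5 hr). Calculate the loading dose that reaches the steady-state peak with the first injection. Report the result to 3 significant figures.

857 mg

k = ln 2 / 15.5 = 0.04472 hr⁻¹
Accumulation ratio R = 1 / (1 − e^(−kτ)) = 1 / (1 − e^(−0.04472×15.0)) = 1 / (1 − 0.5113) = 2.046
Loading dose = maintenance dose × R = 419 × 2.046 ≈ 857 mg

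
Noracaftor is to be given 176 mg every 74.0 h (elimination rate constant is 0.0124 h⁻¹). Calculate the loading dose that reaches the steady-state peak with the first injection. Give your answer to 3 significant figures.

293 mg

Accumulation ratio R = 1 / (1 − e^(−kτ)) = 1 / (1 − e^(−0.01240×74.0)) = 1 / (1 − 0.3995) = 1.665
Loading dose = maintenance dose × R = 176 × 1.665 ≈ 293 mg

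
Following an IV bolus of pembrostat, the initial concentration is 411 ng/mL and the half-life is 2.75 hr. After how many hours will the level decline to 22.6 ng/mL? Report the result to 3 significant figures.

11.5 hours

k = ln 2 / 2.75 = 0.2521 hr⁻¹
C(t) = C₀ e^(−kt)  ⇒  t = ln(C₀/C) / k
t = ln(411/22.6) / 0.2521 = 2.901 / 0.2521 ≈ 11.5 hours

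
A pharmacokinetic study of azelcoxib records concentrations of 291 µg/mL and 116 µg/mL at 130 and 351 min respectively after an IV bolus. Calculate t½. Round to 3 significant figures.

k = ln(C₁/C₂) / (t₂ − t₁) = ln(291/116) / (351 − 130)
  = 0.9197 / 221.0 = 0.004162 min⁻¹
t½ = ln 2 / k = ln 2 / 0.004162 ≈ 167 minutes

167 minutes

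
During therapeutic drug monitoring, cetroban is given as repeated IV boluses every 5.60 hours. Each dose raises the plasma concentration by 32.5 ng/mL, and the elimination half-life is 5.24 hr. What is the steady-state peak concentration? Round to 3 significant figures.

62.1 ng/mL

k = ln 2 / 5.24 = 0.1323 hr⁻¹
Fraction remaining after one interval: e^(−kτ) = e^(−0.1323 × 5.60) = 0.4767
R = 1 / (1 − 0.4767) = 1.911
Css,max = 32.5 × 1.911 ≈ 62.1 ng/mL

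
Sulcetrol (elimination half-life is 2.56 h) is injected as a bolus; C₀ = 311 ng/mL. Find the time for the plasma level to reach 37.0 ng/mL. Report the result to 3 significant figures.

7.86 hours

k = ln 2 / 2.56 = 0.2708 h⁻¹
C(t) = C₀ e^(−kt)  ⇒  t = ln(C₀/C) / k
t = ln(311/37.0) / 0.2708 = 2.129 / 0.2708 ≈ 7.86 hours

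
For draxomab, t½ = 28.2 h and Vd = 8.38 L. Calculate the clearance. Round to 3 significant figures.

k = ln 2 / t½ = ln 2 / 28.2 = 0.02458 h⁻¹
CL = k · V = 0.02458 × 8.38 ≈ 0.206 L/h

0.206 L/h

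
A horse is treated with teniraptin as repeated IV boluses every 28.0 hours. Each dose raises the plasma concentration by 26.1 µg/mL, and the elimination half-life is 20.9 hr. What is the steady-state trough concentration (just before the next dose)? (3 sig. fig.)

17.0 µg/mL

k = ln 2 / 20.9 = 0.03316 hr⁻¹
Fraction remaining after one interval: e^(−kτ) = e^(−0.03316 × 28.0) = 0.3951
R = 1 / (1 − 0.3951) = 1.653
Css,max = 26.1 × 1.653 = 43.15 µg/mL
Css,min = Css,max × e^(−kτ) = 43.15 × 0.3951 ≈ 17.0 µg/mL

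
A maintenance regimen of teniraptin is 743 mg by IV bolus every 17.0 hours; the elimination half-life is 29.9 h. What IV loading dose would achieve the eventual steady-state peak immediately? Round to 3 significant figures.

k = ln 2 / 29.9 = 0.02318 h⁻¹
Accumulation ratio R = 1 / (1 − e^(−kτ)) = 1 / (1 − e^(−0.02318×17.0)) = 1 / (1 − 0.6743) = 3.070
Loading dose = maintenance dose × R = 743 × 3.070 ≈ 2280 mg

2280 mg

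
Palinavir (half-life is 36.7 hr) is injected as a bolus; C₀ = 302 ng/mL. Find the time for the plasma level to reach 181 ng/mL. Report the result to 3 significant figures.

k = ln 2 / 36.7 = 0.01889 hr⁻¹
C(t) = C₀ e^(−kt)  ⇒  t = ln(C₀/C) / k
t = ln(302/181) / 0.01889 = 0.5119 / 0.01889 ≈ 27.1 hours

27.1 hours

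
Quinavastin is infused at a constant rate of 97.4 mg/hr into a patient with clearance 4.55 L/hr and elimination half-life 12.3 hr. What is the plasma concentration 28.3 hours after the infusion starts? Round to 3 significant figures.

Css = rate / CL = 97.4 / 4.55 = 21.41 µg/mL
k = ln 2 / 12.3 = 0.05635 hr⁻¹
C(t) = Css (1 − e^(−kt)) = 21.41 × (1 − e^(−1.595)) = 21.41 × 0.7971 ≈ 17.1 µg/mL

17.1 µg/mL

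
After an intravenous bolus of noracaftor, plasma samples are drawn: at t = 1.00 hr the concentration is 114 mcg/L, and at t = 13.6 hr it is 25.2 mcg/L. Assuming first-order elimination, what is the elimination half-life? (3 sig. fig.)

k = ln(C₁/C₂) / (t₂ − t₁) = ln(114/25.2) / (13.6 − 1.00)
  = 1.509 / 12.60 = 0.1198 hr⁻¹
t½ = ln 2 / k = ln 2 / 0.1198 ≈ 5.79 hours

5.79 hours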